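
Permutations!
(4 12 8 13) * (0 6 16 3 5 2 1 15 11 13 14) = (0 6 16 3 5 2 1 15 11 13 4 12 8 14) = [6, 15, 1, 5, 12, 2, 16, 7, 14, 9, 10, 13, 8, 4, 0, 11, 3]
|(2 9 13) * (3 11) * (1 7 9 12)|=6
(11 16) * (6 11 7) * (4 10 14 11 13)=(4 10 14 11 16 7 6 13)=[0, 1, 2, 3, 10, 5, 13, 6, 8, 9, 14, 16, 12, 4, 11, 15, 7]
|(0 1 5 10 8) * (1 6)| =6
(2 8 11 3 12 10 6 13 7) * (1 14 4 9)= (1 14 4 9)(2 8 11 3 12 10 6 13 7)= [0, 14, 8, 12, 9, 5, 13, 2, 11, 1, 6, 3, 10, 7, 4]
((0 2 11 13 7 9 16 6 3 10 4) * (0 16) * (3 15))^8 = ((0 2 11 13 7 9)(3 10 4 16 6 15))^8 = (0 11 7)(2 13 9)(3 4 6)(10 16 15)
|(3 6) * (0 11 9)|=6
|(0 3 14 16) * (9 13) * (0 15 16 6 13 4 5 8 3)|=8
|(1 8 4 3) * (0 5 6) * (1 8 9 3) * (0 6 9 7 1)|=|(0 5 9 3 8 4)(1 7)|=6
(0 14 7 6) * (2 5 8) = (0 14 7 6)(2 5 8) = [14, 1, 5, 3, 4, 8, 0, 6, 2, 9, 10, 11, 12, 13, 7]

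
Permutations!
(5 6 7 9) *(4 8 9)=(4 8 9 5 6 7)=[0, 1, 2, 3, 8, 6, 7, 4, 9, 5]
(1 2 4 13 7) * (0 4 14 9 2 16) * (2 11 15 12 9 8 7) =(0 4 13 2 14 8 7 1 16)(9 11 15 12) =[4, 16, 14, 3, 13, 5, 6, 1, 7, 11, 10, 15, 9, 2, 8, 12, 0]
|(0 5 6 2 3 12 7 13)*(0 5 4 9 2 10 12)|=30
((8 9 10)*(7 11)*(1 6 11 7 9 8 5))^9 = (1 9)(5 11)(6 10)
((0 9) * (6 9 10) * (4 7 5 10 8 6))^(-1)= (0 9 6 8)(4 10 5 7)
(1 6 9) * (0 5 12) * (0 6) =[5, 0, 2, 3, 4, 12, 9, 7, 8, 1, 10, 11, 6] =(0 5 12 6 9 1)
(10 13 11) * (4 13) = (4 13 11 10) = [0, 1, 2, 3, 13, 5, 6, 7, 8, 9, 4, 10, 12, 11]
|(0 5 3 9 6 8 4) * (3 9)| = |(0 5 9 6 8 4)| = 6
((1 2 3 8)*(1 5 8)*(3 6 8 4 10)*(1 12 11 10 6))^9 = (1 2)(3 12 11 10)(4 6 8 5)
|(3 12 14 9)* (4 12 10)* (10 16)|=7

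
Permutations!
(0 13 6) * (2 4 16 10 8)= (0 13 6)(2 4 16 10 8)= [13, 1, 4, 3, 16, 5, 0, 7, 2, 9, 8, 11, 12, 6, 14, 15, 10]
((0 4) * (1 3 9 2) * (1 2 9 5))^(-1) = (9)(0 4)(1 5 3)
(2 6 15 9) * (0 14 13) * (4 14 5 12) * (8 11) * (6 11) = (0 5 12 4 14 13)(2 11 8 6 15 9) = [5, 1, 11, 3, 14, 12, 15, 7, 6, 2, 10, 8, 4, 0, 13, 9]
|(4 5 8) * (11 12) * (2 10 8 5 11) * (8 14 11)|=10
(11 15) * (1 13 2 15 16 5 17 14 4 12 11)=(1 13 2 15)(4 12 11 16 5 17 14)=[0, 13, 15, 3, 12, 17, 6, 7, 8, 9, 10, 16, 11, 2, 4, 1, 5, 14]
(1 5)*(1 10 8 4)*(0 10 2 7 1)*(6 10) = [6, 5, 7, 3, 0, 2, 10, 1, 4, 9, 8] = (0 6 10 8 4)(1 5 2 7)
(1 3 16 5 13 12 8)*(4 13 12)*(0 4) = (0 4 13)(1 3 16 5 12 8) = [4, 3, 2, 16, 13, 12, 6, 7, 1, 9, 10, 11, 8, 0, 14, 15, 5]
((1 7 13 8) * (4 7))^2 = (1 7 8 4 13)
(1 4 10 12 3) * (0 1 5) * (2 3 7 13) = (0 1 4 10 12 7 13 2 3 5) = [1, 4, 3, 5, 10, 0, 6, 13, 8, 9, 12, 11, 7, 2]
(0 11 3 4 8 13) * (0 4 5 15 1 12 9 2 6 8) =(0 11 3 5 15 1 12 9 2 6 8 13 4) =[11, 12, 6, 5, 0, 15, 8, 7, 13, 2, 10, 3, 9, 4, 14, 1]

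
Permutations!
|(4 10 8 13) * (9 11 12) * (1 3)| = 12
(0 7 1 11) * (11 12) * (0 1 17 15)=[7, 12, 2, 3, 4, 5, 6, 17, 8, 9, 10, 1, 11, 13, 14, 0, 16, 15]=(0 7 17 15)(1 12 11)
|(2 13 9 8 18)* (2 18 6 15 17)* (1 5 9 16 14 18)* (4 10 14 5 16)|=14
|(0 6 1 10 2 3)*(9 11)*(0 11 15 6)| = 8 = |(1 10 2 3 11 9 15 6)|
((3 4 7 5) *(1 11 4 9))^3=(1 7 9 4 3 11 5)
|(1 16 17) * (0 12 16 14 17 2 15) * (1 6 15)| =|(0 12 16 2 1 14 17 6 15)| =9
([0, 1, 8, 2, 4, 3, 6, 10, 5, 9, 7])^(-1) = (2 3 5 8)(7 10)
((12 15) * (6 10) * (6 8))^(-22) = (15)(6 8 10) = ((6 10 8)(12 15))^(-22)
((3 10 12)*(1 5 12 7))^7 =((1 5 12 3 10 7))^7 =(1 5 12 3 10 7)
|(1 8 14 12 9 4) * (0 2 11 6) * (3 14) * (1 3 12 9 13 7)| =|(0 2 11 6)(1 8 12 13 7)(3 14 9 4)| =20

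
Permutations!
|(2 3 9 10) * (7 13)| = 4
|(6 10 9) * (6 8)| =4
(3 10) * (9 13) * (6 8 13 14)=(3 10)(6 8 13 9 14)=[0, 1, 2, 10, 4, 5, 8, 7, 13, 14, 3, 11, 12, 9, 6]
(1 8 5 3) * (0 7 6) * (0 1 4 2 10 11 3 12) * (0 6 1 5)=(0 7 1 8)(2 10 11 3 4)(5 12 6)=[7, 8, 10, 4, 2, 12, 5, 1, 0, 9, 11, 3, 6]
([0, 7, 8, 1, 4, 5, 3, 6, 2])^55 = (1 3 6 7)(2 8)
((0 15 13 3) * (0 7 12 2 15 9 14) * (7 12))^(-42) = ((0 9 14)(2 15 13 3 12))^(-42) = (2 3 15 12 13)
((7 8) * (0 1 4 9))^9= (0 1 4 9)(7 8)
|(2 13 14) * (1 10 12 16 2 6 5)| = 9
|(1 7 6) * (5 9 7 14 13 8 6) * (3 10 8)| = 21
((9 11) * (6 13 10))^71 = (6 10 13)(9 11)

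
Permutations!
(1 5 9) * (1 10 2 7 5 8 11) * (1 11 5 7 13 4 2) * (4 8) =(1 4 2 13 8 5 9 10) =[0, 4, 13, 3, 2, 9, 6, 7, 5, 10, 1, 11, 12, 8]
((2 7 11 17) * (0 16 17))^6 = ((0 16 17 2 7 11))^6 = (17)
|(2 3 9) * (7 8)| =6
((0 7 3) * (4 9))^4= (9)(0 7 3)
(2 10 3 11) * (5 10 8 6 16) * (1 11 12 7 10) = [0, 11, 8, 12, 4, 1, 16, 10, 6, 9, 3, 2, 7, 13, 14, 15, 5] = (1 11 2 8 6 16 5)(3 12 7 10)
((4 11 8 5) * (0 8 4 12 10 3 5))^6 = ((0 8)(3 5 12 10)(4 11))^6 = (3 12)(5 10)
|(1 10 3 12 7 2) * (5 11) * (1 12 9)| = 12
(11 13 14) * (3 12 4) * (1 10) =(1 10)(3 12 4)(11 13 14) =[0, 10, 2, 12, 3, 5, 6, 7, 8, 9, 1, 13, 4, 14, 11]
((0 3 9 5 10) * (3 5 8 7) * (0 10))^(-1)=((10)(0 5)(3 9 8 7))^(-1)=(10)(0 5)(3 7 8 9)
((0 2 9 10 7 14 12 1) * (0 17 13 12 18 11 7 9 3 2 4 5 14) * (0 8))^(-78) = ((0 4 5 14 18 11 7 8)(1 17 13 12)(2 3)(9 10))^(-78) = (0 5 18 7)(1 13)(4 14 11 8)(12 17)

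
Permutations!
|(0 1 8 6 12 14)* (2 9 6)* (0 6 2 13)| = 12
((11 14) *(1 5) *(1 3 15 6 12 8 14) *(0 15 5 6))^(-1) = (0 15)(1 11 14 8 12 6)(3 5) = ((0 15)(1 6 12 8 14 11)(3 5))^(-1)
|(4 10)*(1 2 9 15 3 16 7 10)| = 9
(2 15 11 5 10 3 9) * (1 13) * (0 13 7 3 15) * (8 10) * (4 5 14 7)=(0 13 1 4 5 8 10 15 11 14 7 3 9 2)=[13, 4, 0, 9, 5, 8, 6, 3, 10, 2, 15, 14, 12, 1, 7, 11]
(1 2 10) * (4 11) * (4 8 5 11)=[0, 2, 10, 3, 4, 11, 6, 7, 5, 9, 1, 8]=(1 2 10)(5 11 8)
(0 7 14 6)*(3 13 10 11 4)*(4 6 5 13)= (0 7 14 5 13 10 11 6)(3 4)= [7, 1, 2, 4, 3, 13, 0, 14, 8, 9, 11, 6, 12, 10, 5]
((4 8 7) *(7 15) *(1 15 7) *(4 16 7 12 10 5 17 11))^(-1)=(1 15)(4 11 17 5 10 12 8)(7 16)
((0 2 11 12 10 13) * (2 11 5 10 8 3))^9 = ((0 11 12 8 3 2 5 10 13))^9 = (13)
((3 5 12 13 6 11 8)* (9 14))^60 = ((3 5 12 13 6 11 8)(9 14))^60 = (14)(3 6 5 11 12 8 13)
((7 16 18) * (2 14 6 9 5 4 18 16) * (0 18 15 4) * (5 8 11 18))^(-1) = ((0 5)(2 14 6 9 8 11 18 7)(4 15))^(-1) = (0 5)(2 7 18 11 8 9 6 14)(4 15)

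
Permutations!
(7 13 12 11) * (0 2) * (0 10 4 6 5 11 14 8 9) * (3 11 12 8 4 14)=(0 2 10 14 4 6 5 12 3 11 7 13 8 9)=[2, 1, 10, 11, 6, 12, 5, 13, 9, 0, 14, 7, 3, 8, 4]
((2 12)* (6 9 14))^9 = ((2 12)(6 9 14))^9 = (14)(2 12)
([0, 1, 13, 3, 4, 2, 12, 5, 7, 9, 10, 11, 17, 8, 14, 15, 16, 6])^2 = (2 8 5 13 7)(6 17 12)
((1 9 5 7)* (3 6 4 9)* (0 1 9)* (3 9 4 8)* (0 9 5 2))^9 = ((0 1 5 7 4 9 2)(3 6 8))^9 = (0 5 4 2 1 7 9)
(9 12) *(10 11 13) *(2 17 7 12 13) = [0, 1, 17, 3, 4, 5, 6, 12, 8, 13, 11, 2, 9, 10, 14, 15, 16, 7] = (2 17 7 12 9 13 10 11)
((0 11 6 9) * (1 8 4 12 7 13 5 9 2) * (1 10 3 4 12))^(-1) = (0 9 5 13 7 12 8 1 4 3 10 2 6 11)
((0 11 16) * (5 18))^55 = (0 11 16)(5 18)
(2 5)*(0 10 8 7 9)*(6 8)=[10, 1, 5, 3, 4, 2, 8, 9, 7, 0, 6]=(0 10 6 8 7 9)(2 5)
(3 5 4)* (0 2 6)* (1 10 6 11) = (0 2 11 1 10 6)(3 5 4) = [2, 10, 11, 5, 3, 4, 0, 7, 8, 9, 6, 1]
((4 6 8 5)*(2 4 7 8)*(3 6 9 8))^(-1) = ((2 4 9 8 5 7 3 6))^(-1) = (2 6 3 7 5 8 9 4)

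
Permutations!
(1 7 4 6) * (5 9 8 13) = [0, 7, 2, 3, 6, 9, 1, 4, 13, 8, 10, 11, 12, 5] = (1 7 4 6)(5 9 8 13)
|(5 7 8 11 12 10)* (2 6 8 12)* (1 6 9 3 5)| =|(1 6 8 11 2 9 3 5 7 12 10)| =11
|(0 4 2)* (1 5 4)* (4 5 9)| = 5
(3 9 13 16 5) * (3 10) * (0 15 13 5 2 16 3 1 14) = (0 15 13 3 9 5 10 1 14)(2 16) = [15, 14, 16, 9, 4, 10, 6, 7, 8, 5, 1, 11, 12, 3, 0, 13, 2]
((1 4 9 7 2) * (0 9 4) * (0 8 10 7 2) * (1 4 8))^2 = ((0 9 2 4 8 10 7))^2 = (0 2 8 7 9 4 10)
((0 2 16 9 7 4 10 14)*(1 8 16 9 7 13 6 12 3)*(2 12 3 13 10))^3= ((0 12 13 6 3 1 8 16 7 4 2 9 10 14))^3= (0 6 8 4 10 12 3 16 2 14 13 1 7 9)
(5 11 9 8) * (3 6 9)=(3 6 9 8 5 11)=[0, 1, 2, 6, 4, 11, 9, 7, 5, 8, 10, 3]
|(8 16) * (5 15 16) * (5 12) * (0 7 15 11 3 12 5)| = |(0 7 15 16 8 5 11 3 12)| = 9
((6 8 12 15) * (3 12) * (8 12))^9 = (15)(3 8)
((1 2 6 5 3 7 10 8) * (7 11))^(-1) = (1 8 10 7 11 3 5 6 2)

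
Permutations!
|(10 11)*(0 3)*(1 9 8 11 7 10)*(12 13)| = |(0 3)(1 9 8 11)(7 10)(12 13)| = 4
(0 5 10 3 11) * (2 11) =[5, 1, 11, 2, 4, 10, 6, 7, 8, 9, 3, 0] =(0 5 10 3 2 11)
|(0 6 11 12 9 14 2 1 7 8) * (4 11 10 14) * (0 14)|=|(0 6 10)(1 7 8 14 2)(4 11 12 9)|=60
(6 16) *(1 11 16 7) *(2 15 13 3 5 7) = (1 11 16 6 2 15 13 3 5 7) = [0, 11, 15, 5, 4, 7, 2, 1, 8, 9, 10, 16, 12, 3, 14, 13, 6]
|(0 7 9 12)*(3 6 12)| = 6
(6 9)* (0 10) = (0 10)(6 9) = [10, 1, 2, 3, 4, 5, 9, 7, 8, 6, 0]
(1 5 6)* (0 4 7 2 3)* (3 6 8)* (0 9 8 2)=[4, 5, 6, 9, 7, 2, 1, 0, 3, 8]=(0 4 7)(1 5 2 6)(3 9 8)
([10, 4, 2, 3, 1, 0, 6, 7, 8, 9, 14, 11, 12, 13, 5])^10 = (0 14)(5 10)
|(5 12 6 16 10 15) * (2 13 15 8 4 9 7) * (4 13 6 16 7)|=42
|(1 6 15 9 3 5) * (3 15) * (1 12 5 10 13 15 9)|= |(1 6 3 10 13 15)(5 12)|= 6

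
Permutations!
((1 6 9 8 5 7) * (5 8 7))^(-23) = (1 6 9 7)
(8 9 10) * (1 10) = (1 10 8 9) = [0, 10, 2, 3, 4, 5, 6, 7, 9, 1, 8]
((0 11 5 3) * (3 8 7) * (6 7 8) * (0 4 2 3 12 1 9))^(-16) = (12)(2 4 3)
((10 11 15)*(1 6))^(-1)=(1 6)(10 15 11)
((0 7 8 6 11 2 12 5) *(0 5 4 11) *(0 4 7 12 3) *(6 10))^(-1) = (0 3 2 11 4 6 10 8 7 12)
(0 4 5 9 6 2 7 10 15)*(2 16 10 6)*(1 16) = [4, 16, 7, 3, 5, 9, 1, 6, 8, 2, 15, 11, 12, 13, 14, 0, 10] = (0 4 5 9 2 7 6 1 16 10 15)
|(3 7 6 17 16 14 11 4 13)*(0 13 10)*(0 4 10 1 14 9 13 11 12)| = |(0 11 10 4 1 14 12)(3 7 6 17 16 9 13)| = 7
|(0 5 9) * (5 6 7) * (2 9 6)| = 3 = |(0 2 9)(5 6 7)|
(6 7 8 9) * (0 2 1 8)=[2, 8, 1, 3, 4, 5, 7, 0, 9, 6]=(0 2 1 8 9 6 7)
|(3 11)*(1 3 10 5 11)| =6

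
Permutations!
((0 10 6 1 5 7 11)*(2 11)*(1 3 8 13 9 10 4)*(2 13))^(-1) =(0 11 2 8 3 6 10 9 13 7 5 1 4)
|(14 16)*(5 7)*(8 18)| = 2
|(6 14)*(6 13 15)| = 4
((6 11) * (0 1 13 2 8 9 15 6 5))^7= ((0 1 13 2 8 9 15 6 11 5))^7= (0 6 8 1 11 9 13 5 15 2)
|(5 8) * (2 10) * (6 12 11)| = |(2 10)(5 8)(6 12 11)| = 6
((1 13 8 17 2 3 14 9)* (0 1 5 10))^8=(0 9 2 13 10 14 17 1 5 3 8)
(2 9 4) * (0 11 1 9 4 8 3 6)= [11, 9, 4, 6, 2, 5, 0, 7, 3, 8, 10, 1]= (0 11 1 9 8 3 6)(2 4)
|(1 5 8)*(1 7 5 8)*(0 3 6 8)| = |(0 3 6 8 7 5 1)| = 7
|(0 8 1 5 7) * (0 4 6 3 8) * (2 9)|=14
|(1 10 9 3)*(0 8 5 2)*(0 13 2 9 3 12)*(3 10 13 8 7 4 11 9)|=6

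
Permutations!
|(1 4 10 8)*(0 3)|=|(0 3)(1 4 10 8)|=4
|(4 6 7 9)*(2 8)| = |(2 8)(4 6 7 9)| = 4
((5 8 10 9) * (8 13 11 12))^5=((5 13 11 12 8 10 9))^5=(5 10 12 13 9 8 11)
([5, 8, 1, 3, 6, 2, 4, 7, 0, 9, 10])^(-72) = [1, 5, 0, 3, 4, 8, 6, 7, 2, 9, 10]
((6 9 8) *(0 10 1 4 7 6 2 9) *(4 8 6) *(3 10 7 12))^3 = ((0 7 4 12 3 10 1 8 2 9 6))^3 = (0 12 1 9 7 3 8 6 4 10 2)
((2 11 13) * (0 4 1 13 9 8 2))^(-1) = ((0 4 1 13)(2 11 9 8))^(-1) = (0 13 1 4)(2 8 9 11)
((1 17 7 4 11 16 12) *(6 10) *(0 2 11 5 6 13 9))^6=((0 2 11 16 12 1 17 7 4 5 6 10 13 9))^6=(0 17 13 12 6 11 4)(1 10 16 5 2 7 9)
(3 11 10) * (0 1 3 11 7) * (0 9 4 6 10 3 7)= [1, 7, 2, 0, 6, 5, 10, 9, 8, 4, 11, 3]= (0 1 7 9 4 6 10 11 3)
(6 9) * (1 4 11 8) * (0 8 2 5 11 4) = (0 8 1)(2 5 11)(6 9) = [8, 0, 5, 3, 4, 11, 9, 7, 1, 6, 10, 2]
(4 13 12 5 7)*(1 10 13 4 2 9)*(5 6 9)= [0, 10, 5, 3, 4, 7, 9, 2, 8, 1, 13, 11, 6, 12]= (1 10 13 12 6 9)(2 5 7)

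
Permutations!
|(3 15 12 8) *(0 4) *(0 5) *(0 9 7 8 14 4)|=9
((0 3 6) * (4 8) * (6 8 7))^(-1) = (0 6 7 4 8 3)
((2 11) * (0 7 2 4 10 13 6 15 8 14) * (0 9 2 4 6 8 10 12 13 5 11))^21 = (0 12 14)(2 4 8)(5 11 6 15 10)(7 13 9)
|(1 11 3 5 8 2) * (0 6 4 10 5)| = 10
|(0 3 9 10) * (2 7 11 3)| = |(0 2 7 11 3 9 10)| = 7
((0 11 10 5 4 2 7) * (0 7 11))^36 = ((2 11 10 5 4))^36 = (2 11 10 5 4)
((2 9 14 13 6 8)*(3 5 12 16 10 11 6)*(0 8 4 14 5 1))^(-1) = ((0 8 2 9 5 12 16 10 11 6 4 14 13 3 1))^(-1) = (0 1 3 13 14 4 6 11 10 16 12 5 9 2 8)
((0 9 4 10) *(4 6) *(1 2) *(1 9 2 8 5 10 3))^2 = (0 9 4 1 5)(2 6 3 8 10)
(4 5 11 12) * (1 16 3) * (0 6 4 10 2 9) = (0 6 4 5 11 12 10 2 9)(1 16 3) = [6, 16, 9, 1, 5, 11, 4, 7, 8, 0, 2, 12, 10, 13, 14, 15, 3]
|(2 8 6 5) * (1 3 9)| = |(1 3 9)(2 8 6 5)| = 12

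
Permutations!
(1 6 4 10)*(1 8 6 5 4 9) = [0, 5, 2, 3, 10, 4, 9, 7, 6, 1, 8] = (1 5 4 10 8 6 9)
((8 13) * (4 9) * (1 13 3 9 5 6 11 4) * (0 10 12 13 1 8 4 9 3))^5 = ((0 10 12 13 4 5 6 11 9 8))^5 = (0 5)(4 8)(6 10)(9 13)(11 12)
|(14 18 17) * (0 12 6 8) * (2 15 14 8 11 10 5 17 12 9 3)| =|(0 9 3 2 15 14 18 12 6 11 10 5 17 8)| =14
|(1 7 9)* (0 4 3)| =3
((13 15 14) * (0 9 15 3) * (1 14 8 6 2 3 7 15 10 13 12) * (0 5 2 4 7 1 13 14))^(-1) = (0 1 13 12 14 10 9)(2 5 3)(4 6 8 15 7)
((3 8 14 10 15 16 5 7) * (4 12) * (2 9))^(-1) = (2 9)(3 7 5 16 15 10 14 8)(4 12)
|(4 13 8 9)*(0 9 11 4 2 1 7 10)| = 12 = |(0 9 2 1 7 10)(4 13 8 11)|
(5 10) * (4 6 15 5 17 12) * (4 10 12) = (4 6 15 5 12 10 17) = [0, 1, 2, 3, 6, 12, 15, 7, 8, 9, 17, 11, 10, 13, 14, 5, 16, 4]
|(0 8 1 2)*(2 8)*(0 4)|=6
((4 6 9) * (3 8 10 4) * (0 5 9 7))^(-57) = (0 4 3)(5 6 8)(7 10 9)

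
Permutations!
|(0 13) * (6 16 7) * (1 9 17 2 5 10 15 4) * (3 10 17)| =6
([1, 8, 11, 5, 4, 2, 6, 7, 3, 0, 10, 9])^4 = [5, 2, 1, 9, 4, 0, 6, 7, 11, 3, 10, 8]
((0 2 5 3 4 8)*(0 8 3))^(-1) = (8)(0 5 2)(3 4) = ((8)(0 2 5)(3 4))^(-1)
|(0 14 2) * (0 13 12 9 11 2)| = 10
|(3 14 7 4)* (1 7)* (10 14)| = |(1 7 4 3 10 14)| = 6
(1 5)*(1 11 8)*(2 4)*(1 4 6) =(1 5 11 8 4 2 6) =[0, 5, 6, 3, 2, 11, 1, 7, 4, 9, 10, 8]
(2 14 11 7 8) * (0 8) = (0 8 2 14 11 7) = [8, 1, 14, 3, 4, 5, 6, 0, 2, 9, 10, 7, 12, 13, 11]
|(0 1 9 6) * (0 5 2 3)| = |(0 1 9 6 5 2 3)| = 7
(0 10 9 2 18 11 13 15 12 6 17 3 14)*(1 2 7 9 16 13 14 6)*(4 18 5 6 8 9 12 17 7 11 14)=(0 10 16 13 15 17 3 8 9 11 4 18 14)(1 2 5 6 7 12)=[10, 2, 5, 8, 18, 6, 7, 12, 9, 11, 16, 4, 1, 15, 0, 17, 13, 3, 14]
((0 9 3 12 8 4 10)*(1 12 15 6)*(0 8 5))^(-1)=((0 9 3 15 6 1 12 5)(4 10 8))^(-1)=(0 5 12 1 6 15 3 9)(4 8 10)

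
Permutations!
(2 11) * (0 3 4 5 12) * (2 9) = [3, 1, 11, 4, 5, 12, 6, 7, 8, 2, 10, 9, 0] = (0 3 4 5 12)(2 11 9)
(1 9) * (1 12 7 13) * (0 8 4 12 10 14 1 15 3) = [8, 9, 2, 0, 12, 5, 6, 13, 4, 10, 14, 11, 7, 15, 1, 3] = (0 8 4 12 7 13 15 3)(1 9 10 14)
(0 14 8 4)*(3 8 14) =[3, 1, 2, 8, 0, 5, 6, 7, 4, 9, 10, 11, 12, 13, 14] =(14)(0 3 8 4)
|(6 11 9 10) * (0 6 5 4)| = |(0 6 11 9 10 5 4)| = 7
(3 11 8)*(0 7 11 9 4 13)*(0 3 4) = [7, 1, 2, 9, 13, 5, 6, 11, 4, 0, 10, 8, 12, 3] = (0 7 11 8 4 13 3 9)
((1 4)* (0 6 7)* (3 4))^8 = ((0 6 7)(1 3 4))^8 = (0 7 6)(1 4 3)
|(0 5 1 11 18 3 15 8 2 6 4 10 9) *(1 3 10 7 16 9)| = |(0 5 3 15 8 2 6 4 7 16 9)(1 11 18 10)| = 44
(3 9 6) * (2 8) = (2 8)(3 9 6) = [0, 1, 8, 9, 4, 5, 3, 7, 2, 6]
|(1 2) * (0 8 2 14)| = 5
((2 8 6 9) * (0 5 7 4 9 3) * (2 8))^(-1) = (0 3 6 8 9 4 7 5) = ((0 5 7 4 9 8 6 3))^(-1)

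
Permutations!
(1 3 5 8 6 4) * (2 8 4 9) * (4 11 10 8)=(1 3 5 11 10 8 6 9 2 4)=[0, 3, 4, 5, 1, 11, 9, 7, 6, 2, 8, 10]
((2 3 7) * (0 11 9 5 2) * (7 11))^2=((0 7)(2 3 11 9 5))^2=(2 11 5 3 9)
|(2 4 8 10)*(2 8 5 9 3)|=|(2 4 5 9 3)(8 10)|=10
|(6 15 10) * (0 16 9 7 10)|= |(0 16 9 7 10 6 15)|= 7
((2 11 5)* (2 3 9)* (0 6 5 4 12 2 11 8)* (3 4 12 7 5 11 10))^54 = ((0 6 11 12 2 8)(3 9 10)(4 7 5))^54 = (12)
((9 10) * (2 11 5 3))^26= ((2 11 5 3)(9 10))^26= (2 5)(3 11)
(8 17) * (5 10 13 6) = (5 10 13 6)(8 17) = [0, 1, 2, 3, 4, 10, 5, 7, 17, 9, 13, 11, 12, 6, 14, 15, 16, 8]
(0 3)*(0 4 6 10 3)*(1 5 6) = (1 5 6 10 3 4) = [0, 5, 2, 4, 1, 6, 10, 7, 8, 9, 3]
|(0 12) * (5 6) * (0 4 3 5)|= |(0 12 4 3 5 6)|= 6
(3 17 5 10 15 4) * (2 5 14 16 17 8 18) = (2 5 10 15 4 3 8 18)(14 16 17) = [0, 1, 5, 8, 3, 10, 6, 7, 18, 9, 15, 11, 12, 13, 16, 4, 17, 14, 2]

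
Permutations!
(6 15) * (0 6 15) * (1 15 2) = [6, 15, 1, 3, 4, 5, 0, 7, 8, 9, 10, 11, 12, 13, 14, 2] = (0 6)(1 15 2)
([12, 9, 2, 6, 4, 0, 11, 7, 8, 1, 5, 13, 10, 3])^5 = (0 12 10 5)(1 9)(3 6 11 13)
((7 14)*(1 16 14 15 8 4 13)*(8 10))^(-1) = (1 13 4 8 10 15 7 14 16)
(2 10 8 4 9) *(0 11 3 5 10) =[11, 1, 0, 5, 9, 10, 6, 7, 4, 2, 8, 3] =(0 11 3 5 10 8 4 9 2)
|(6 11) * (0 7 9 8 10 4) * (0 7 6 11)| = |(11)(0 6)(4 7 9 8 10)| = 10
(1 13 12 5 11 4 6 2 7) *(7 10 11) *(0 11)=(0 11 4 6 2 10)(1 13 12 5 7)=[11, 13, 10, 3, 6, 7, 2, 1, 8, 9, 0, 4, 5, 12]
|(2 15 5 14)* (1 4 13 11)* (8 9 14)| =|(1 4 13 11)(2 15 5 8 9 14)| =12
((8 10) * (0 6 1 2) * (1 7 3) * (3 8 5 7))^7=(0 3 2 6 1)(5 10 8 7)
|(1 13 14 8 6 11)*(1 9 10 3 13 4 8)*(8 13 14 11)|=|(1 4 13 11 9 10 3 14)(6 8)|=8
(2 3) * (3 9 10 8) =(2 9 10 8 3) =[0, 1, 9, 2, 4, 5, 6, 7, 3, 10, 8]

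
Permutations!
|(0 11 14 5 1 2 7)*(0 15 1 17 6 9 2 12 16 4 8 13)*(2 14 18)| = |(0 11 18 2 7 15 1 12 16 4 8 13)(5 17 6 9 14)| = 60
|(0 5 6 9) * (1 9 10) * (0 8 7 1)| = 4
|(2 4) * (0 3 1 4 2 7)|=5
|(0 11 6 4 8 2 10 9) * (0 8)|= |(0 11 6 4)(2 10 9 8)|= 4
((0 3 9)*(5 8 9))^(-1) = ((0 3 5 8 9))^(-1) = (0 9 8 5 3)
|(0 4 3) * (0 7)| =|(0 4 3 7)| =4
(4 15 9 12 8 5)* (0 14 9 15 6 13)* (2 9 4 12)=(15)(0 14 4 6 13)(2 9)(5 12 8)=[14, 1, 9, 3, 6, 12, 13, 7, 5, 2, 10, 11, 8, 0, 4, 15]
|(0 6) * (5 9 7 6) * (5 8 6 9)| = 6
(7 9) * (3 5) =(3 5)(7 9) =[0, 1, 2, 5, 4, 3, 6, 9, 8, 7]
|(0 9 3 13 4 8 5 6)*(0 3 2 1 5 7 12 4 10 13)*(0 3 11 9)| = |(1 5 6 11 9 2)(4 8 7 12)(10 13)| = 12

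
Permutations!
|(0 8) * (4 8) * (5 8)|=4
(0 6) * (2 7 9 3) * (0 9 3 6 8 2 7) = (0 8 2)(3 7)(6 9) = [8, 1, 0, 7, 4, 5, 9, 3, 2, 6]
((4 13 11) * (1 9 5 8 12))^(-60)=((1 9 5 8 12)(4 13 11))^(-60)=(13)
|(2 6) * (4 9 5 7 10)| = 10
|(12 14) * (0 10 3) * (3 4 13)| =10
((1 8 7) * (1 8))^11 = (7 8)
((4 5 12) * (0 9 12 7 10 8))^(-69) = (0 4 10 9 5 8 12 7)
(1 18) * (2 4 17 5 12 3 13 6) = (1 18)(2 4 17 5 12 3 13 6) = [0, 18, 4, 13, 17, 12, 2, 7, 8, 9, 10, 11, 3, 6, 14, 15, 16, 5, 1]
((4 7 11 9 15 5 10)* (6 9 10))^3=(4 10 11 7)(5 15 9 6)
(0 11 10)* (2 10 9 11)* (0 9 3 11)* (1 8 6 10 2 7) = (0 7 1 8 6 10 9)(3 11) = [7, 8, 2, 11, 4, 5, 10, 1, 6, 0, 9, 3]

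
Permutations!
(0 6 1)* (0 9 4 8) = [6, 9, 2, 3, 8, 5, 1, 7, 0, 4] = (0 6 1 9 4 8)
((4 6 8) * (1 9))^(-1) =(1 9)(4 8 6)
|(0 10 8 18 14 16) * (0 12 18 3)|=|(0 10 8 3)(12 18 14 16)|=4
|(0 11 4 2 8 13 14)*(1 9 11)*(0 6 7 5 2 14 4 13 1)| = |(1 9 11 13 4 14 6 7 5 2 8)| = 11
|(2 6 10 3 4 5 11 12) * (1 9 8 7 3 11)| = 35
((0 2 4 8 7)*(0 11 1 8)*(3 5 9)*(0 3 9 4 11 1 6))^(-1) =(0 6 11 2)(1 7 8)(3 4 5)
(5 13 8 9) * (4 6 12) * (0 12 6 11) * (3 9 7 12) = (0 3 9 5 13 8 7 12 4 11) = [3, 1, 2, 9, 11, 13, 6, 12, 7, 5, 10, 0, 4, 8]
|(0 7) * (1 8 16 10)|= |(0 7)(1 8 16 10)|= 4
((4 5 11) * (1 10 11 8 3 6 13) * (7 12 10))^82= (1 4 13 11 6 10 3 12 8 7 5)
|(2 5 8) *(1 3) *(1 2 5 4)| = 4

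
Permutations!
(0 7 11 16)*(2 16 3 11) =(0 7 2 16)(3 11) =[7, 1, 16, 11, 4, 5, 6, 2, 8, 9, 10, 3, 12, 13, 14, 15, 0]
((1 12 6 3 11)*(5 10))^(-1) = (1 11 3 6 12)(5 10)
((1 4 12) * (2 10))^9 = (12)(2 10)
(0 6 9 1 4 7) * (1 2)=(0 6 9 2 1 4 7)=[6, 4, 1, 3, 7, 5, 9, 0, 8, 2]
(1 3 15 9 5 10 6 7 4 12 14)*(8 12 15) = (1 3 8 12 14)(4 15 9 5 10 6 7) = [0, 3, 2, 8, 15, 10, 7, 4, 12, 5, 6, 11, 14, 13, 1, 9]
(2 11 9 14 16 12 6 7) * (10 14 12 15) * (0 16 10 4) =(0 16 15 4)(2 11 9 12 6 7)(10 14) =[16, 1, 11, 3, 0, 5, 7, 2, 8, 12, 14, 9, 6, 13, 10, 4, 15]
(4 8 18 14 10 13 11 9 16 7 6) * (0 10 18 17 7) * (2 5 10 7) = (0 7 6 4 8 17 2 5 10 13 11 9 16)(14 18) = [7, 1, 5, 3, 8, 10, 4, 6, 17, 16, 13, 9, 12, 11, 18, 15, 0, 2, 14]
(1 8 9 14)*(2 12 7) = [0, 8, 12, 3, 4, 5, 6, 2, 9, 14, 10, 11, 7, 13, 1] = (1 8 9 14)(2 12 7)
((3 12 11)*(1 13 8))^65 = ((1 13 8)(3 12 11))^65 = (1 8 13)(3 11 12)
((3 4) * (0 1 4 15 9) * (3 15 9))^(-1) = ((0 1 4 15 3 9))^(-1) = (0 9 3 15 4 1)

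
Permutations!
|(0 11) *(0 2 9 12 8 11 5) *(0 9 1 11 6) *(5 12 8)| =6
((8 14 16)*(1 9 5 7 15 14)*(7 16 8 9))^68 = ((1 7 15 14 8)(5 16 9))^68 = (1 14 7 8 15)(5 9 16)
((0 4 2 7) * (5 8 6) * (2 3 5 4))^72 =(3 8 4 5 6)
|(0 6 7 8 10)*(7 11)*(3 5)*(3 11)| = |(0 6 3 5 11 7 8 10)| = 8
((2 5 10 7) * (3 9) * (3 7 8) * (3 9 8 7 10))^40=((2 5 3 8 9 10 7))^40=(2 10 8 5 7 9 3)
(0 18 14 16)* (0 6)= (0 18 14 16 6)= [18, 1, 2, 3, 4, 5, 0, 7, 8, 9, 10, 11, 12, 13, 16, 15, 6, 17, 14]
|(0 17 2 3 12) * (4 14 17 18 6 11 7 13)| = 12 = |(0 18 6 11 7 13 4 14 17 2 3 12)|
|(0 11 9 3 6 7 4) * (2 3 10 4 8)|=5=|(0 11 9 10 4)(2 3 6 7 8)|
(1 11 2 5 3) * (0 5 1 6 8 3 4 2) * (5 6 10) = (0 6 8 3 10 5 4 2 1 11) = [6, 11, 1, 10, 2, 4, 8, 7, 3, 9, 5, 0]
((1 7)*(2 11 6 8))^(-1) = (1 7)(2 8 6 11)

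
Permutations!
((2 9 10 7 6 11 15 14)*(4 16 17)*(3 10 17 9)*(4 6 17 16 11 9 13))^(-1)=((2 3 10 7 17 6 9 16 13 4 11 15 14))^(-1)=(2 14 15 11 4 13 16 9 6 17 7 10 3)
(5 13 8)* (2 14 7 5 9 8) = (2 14 7 5 13)(8 9) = [0, 1, 14, 3, 4, 13, 6, 5, 9, 8, 10, 11, 12, 2, 7]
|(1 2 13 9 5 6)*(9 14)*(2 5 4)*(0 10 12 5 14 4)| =24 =|(0 10 12 5 6 1 14 9)(2 13 4)|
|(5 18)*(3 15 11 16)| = 4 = |(3 15 11 16)(5 18)|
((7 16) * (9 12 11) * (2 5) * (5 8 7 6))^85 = (2 8 7 16 6 5)(9 12 11)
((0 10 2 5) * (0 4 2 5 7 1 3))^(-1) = (0 3 1 7 2 4 5 10)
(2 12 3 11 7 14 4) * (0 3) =(0 3 11 7 14 4 2 12) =[3, 1, 12, 11, 2, 5, 6, 14, 8, 9, 10, 7, 0, 13, 4]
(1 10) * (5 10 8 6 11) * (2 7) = (1 8 6 11 5 10)(2 7) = [0, 8, 7, 3, 4, 10, 11, 2, 6, 9, 1, 5]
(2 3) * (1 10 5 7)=(1 10 5 7)(2 3)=[0, 10, 3, 2, 4, 7, 6, 1, 8, 9, 5]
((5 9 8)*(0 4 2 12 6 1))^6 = (12)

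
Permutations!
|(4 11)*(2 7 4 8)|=|(2 7 4 11 8)|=5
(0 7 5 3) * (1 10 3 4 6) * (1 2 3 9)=(0 7 5 4 6 2 3)(1 10 9)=[7, 10, 3, 0, 6, 4, 2, 5, 8, 1, 9]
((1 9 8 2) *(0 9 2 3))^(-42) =((0 9 8 3)(1 2))^(-42) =(0 8)(3 9)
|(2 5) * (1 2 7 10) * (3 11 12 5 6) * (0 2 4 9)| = |(0 2 6 3 11 12 5 7 10 1 4 9)| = 12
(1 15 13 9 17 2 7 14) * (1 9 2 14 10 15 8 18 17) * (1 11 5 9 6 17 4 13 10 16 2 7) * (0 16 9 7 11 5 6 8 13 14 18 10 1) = (0 16 2)(1 13 11 6 17 18 4 14 8 10 15)(5 7 9) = [16, 13, 0, 3, 14, 7, 17, 9, 10, 5, 15, 6, 12, 11, 8, 1, 2, 18, 4]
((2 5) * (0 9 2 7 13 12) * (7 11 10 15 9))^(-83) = ((0 7 13 12)(2 5 11 10 15 9))^(-83) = (0 7 13 12)(2 5 11 10 15 9)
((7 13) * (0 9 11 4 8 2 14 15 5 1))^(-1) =(0 1 5 15 14 2 8 4 11 9)(7 13)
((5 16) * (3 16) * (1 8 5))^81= (1 8 5 3 16)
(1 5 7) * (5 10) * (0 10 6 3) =(0 10 5 7 1 6 3) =[10, 6, 2, 0, 4, 7, 3, 1, 8, 9, 5]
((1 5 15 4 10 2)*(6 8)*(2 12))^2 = (1 15 10 2 5 4 12) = ((1 5 15 4 10 12 2)(6 8))^2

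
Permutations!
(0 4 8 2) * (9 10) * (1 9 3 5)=(0 4 8 2)(1 9 10 3 5)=[4, 9, 0, 5, 8, 1, 6, 7, 2, 10, 3]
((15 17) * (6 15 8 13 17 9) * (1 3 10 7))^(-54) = (17)(1 10)(3 7)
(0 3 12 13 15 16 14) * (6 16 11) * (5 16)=(0 3 12 13 15 11 6 5 16 14)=[3, 1, 2, 12, 4, 16, 5, 7, 8, 9, 10, 6, 13, 15, 0, 11, 14]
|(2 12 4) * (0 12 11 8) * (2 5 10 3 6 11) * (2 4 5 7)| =|(0 12 5 10 3 6 11 8)(2 4 7)| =24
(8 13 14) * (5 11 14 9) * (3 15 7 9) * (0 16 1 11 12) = (0 16 1 11 14 8 13 3 15 7 9 5 12) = [16, 11, 2, 15, 4, 12, 6, 9, 13, 5, 10, 14, 0, 3, 8, 7, 1]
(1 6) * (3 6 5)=(1 5 3 6)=[0, 5, 2, 6, 4, 3, 1]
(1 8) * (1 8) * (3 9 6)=(3 9 6)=[0, 1, 2, 9, 4, 5, 3, 7, 8, 6]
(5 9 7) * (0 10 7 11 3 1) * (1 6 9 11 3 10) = (0 1)(3 6 9)(5 11 10 7) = [1, 0, 2, 6, 4, 11, 9, 5, 8, 3, 7, 10]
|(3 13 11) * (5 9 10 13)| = 6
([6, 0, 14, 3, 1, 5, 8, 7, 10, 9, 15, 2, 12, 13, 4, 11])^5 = (0 11)(1 15)(2 6)(4 10)(8 14)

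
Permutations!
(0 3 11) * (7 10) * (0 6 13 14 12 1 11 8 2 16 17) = [3, 11, 16, 8, 4, 5, 13, 10, 2, 9, 7, 6, 1, 14, 12, 15, 17, 0] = (0 3 8 2 16 17)(1 11 6 13 14 12)(7 10)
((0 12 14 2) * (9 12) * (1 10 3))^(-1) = (0 2 14 12 9)(1 3 10)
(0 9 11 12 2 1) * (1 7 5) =(0 9 11 12 2 7 5 1) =[9, 0, 7, 3, 4, 1, 6, 5, 8, 11, 10, 12, 2]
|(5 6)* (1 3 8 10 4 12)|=|(1 3 8 10 4 12)(5 6)|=6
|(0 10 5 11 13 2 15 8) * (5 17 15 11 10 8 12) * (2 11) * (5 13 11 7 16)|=8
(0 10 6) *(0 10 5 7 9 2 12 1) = [5, 0, 12, 3, 4, 7, 10, 9, 8, 2, 6, 11, 1] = (0 5 7 9 2 12 1)(6 10)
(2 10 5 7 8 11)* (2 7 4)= (2 10 5 4)(7 8 11)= [0, 1, 10, 3, 2, 4, 6, 8, 11, 9, 5, 7]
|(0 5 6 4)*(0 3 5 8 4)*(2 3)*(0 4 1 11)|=20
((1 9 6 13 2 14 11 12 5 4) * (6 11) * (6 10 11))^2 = (1 6 2 10 12 4 9 13 14 11 5)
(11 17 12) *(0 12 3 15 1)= (0 12 11 17 3 15 1)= [12, 0, 2, 15, 4, 5, 6, 7, 8, 9, 10, 17, 11, 13, 14, 1, 16, 3]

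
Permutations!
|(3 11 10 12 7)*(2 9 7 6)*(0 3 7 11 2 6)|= 7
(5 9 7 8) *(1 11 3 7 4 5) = (1 11 3 7 8)(4 5 9) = [0, 11, 2, 7, 5, 9, 6, 8, 1, 4, 10, 3]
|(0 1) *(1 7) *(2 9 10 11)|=12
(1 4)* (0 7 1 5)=[7, 4, 2, 3, 5, 0, 6, 1]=(0 7 1 4 5)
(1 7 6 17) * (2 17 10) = [0, 7, 17, 3, 4, 5, 10, 6, 8, 9, 2, 11, 12, 13, 14, 15, 16, 1] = (1 7 6 10 2 17)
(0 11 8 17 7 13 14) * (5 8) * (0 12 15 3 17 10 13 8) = (0 11 5)(3 17 7 8 10 13 14 12 15) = [11, 1, 2, 17, 4, 0, 6, 8, 10, 9, 13, 5, 15, 14, 12, 3, 16, 7]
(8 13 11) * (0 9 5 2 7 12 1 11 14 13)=(0 9 5 2 7 12 1 11 8)(13 14)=[9, 11, 7, 3, 4, 2, 6, 12, 0, 5, 10, 8, 1, 14, 13]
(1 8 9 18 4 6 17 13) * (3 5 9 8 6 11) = (1 6 17 13)(3 5 9 18 4 11) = [0, 6, 2, 5, 11, 9, 17, 7, 8, 18, 10, 3, 12, 1, 14, 15, 16, 13, 4]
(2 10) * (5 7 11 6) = (2 10)(5 7 11 6) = [0, 1, 10, 3, 4, 7, 5, 11, 8, 9, 2, 6]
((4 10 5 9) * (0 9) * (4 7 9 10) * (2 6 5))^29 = (0 5 6 2 10)(7 9)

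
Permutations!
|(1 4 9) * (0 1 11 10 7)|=|(0 1 4 9 11 10 7)|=7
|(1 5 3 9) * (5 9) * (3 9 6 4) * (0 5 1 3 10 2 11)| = 10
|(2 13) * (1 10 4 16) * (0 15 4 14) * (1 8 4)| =|(0 15 1 10 14)(2 13)(4 16 8)| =30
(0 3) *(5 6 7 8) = (0 3)(5 6 7 8) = [3, 1, 2, 0, 4, 6, 7, 8, 5]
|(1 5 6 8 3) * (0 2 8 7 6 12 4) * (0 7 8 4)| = 10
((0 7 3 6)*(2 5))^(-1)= ((0 7 3 6)(2 5))^(-1)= (0 6 3 7)(2 5)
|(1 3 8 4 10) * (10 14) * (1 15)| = 7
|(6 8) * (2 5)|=2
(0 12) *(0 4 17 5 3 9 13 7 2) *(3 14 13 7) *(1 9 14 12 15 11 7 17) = (0 15 11 7 2)(1 9 17 5 12 4)(3 14 13) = [15, 9, 0, 14, 1, 12, 6, 2, 8, 17, 10, 7, 4, 3, 13, 11, 16, 5]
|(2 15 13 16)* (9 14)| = 4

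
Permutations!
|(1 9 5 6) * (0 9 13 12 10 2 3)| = |(0 9 5 6 1 13 12 10 2 3)| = 10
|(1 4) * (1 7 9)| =4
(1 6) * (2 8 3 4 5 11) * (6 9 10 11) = [0, 9, 8, 4, 5, 6, 1, 7, 3, 10, 11, 2] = (1 9 10 11 2 8 3 4 5 6)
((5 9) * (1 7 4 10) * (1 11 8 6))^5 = (1 8 10 7 6 11 4)(5 9)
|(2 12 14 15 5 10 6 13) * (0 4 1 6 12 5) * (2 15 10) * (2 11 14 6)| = |(0 4 1 2 5 11 14 10 12 6 13 15)| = 12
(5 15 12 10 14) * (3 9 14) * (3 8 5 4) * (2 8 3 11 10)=(2 8 5 15 12)(3 9 14 4 11 10)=[0, 1, 8, 9, 11, 15, 6, 7, 5, 14, 3, 10, 2, 13, 4, 12]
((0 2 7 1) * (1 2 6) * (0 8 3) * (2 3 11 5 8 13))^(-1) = ((0 6 1 13 2 7 3)(5 8 11))^(-1) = (0 3 7 2 13 1 6)(5 11 8)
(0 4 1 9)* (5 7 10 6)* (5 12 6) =[4, 9, 2, 3, 1, 7, 12, 10, 8, 0, 5, 11, 6] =(0 4 1 9)(5 7 10)(6 12)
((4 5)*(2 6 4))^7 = ((2 6 4 5))^7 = (2 5 4 6)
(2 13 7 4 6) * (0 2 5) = (0 2 13 7 4 6 5) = [2, 1, 13, 3, 6, 0, 5, 4, 8, 9, 10, 11, 12, 7]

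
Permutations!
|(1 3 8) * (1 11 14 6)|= 6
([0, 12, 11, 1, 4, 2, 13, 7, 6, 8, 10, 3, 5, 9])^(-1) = (1 3 11 2 5 12)(6 8 9 13)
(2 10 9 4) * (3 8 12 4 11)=[0, 1, 10, 8, 2, 5, 6, 7, 12, 11, 9, 3, 4]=(2 10 9 11 3 8 12 4)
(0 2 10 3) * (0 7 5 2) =(2 10 3 7 5) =[0, 1, 10, 7, 4, 2, 6, 5, 8, 9, 3]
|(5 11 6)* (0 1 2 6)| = 6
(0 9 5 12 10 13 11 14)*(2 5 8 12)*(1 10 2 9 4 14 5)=(0 4 14)(1 10 13 11 5 9 8 12 2)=[4, 10, 1, 3, 14, 9, 6, 7, 12, 8, 13, 5, 2, 11, 0]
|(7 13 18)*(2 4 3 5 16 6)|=6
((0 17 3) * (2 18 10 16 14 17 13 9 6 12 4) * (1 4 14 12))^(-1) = (0 3 17 14 12 16 10 18 2 4 1 6 9 13)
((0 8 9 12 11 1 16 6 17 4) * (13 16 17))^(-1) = (0 4 17 1 11 12 9 8)(6 16 13)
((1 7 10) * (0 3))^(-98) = (1 7 10)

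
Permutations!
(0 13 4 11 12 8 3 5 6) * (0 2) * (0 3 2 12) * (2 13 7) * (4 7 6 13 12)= [6, 1, 3, 5, 11, 13, 4, 2, 12, 9, 10, 0, 8, 7]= (0 6 4 11)(2 3 5 13 7)(8 12)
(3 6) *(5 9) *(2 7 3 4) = (2 7 3 6 4)(5 9) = [0, 1, 7, 6, 2, 9, 4, 3, 8, 5]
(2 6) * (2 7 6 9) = [0, 1, 9, 3, 4, 5, 7, 6, 8, 2] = (2 9)(6 7)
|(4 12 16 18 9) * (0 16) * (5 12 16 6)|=|(0 6 5 12)(4 16 18 9)|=4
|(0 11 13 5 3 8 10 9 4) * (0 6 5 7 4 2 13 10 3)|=|(0 11 10 9 2 13 7 4 6 5)(3 8)|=10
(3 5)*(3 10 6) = [0, 1, 2, 5, 4, 10, 3, 7, 8, 9, 6] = (3 5 10 6)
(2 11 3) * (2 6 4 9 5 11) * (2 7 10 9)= (2 7 10 9 5 11 3 6 4)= [0, 1, 7, 6, 2, 11, 4, 10, 8, 5, 9, 3]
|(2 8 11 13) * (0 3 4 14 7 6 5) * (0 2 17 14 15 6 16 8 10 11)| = |(0 3 4 15 6 5 2 10 11 13 17 14 7 16 8)| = 15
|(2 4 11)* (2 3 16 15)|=|(2 4 11 3 16 15)|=6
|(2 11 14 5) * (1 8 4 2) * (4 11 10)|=15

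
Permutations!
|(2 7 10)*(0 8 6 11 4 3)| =6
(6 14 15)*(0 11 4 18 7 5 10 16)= [11, 1, 2, 3, 18, 10, 14, 5, 8, 9, 16, 4, 12, 13, 15, 6, 0, 17, 7]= (0 11 4 18 7 5 10 16)(6 14 15)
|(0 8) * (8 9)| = 3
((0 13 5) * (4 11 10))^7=(0 13 5)(4 11 10)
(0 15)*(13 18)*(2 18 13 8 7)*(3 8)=(0 15)(2 18 3 8 7)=[15, 1, 18, 8, 4, 5, 6, 2, 7, 9, 10, 11, 12, 13, 14, 0, 16, 17, 3]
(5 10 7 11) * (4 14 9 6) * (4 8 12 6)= [0, 1, 2, 3, 14, 10, 8, 11, 12, 4, 7, 5, 6, 13, 9]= (4 14 9)(5 10 7 11)(6 8 12)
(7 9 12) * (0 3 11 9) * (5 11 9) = (0 3 9 12 7)(5 11) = [3, 1, 2, 9, 4, 11, 6, 0, 8, 12, 10, 5, 7]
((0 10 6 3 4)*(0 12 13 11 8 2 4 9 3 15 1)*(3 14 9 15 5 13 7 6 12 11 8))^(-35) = (0 8)(1 13)(2 10)(3 6)(4 12)(5 15)(7 11)(9 14)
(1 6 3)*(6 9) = [0, 9, 2, 1, 4, 5, 3, 7, 8, 6] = (1 9 6 3)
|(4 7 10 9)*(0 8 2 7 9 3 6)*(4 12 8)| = |(0 4 9 12 8 2 7 10 3 6)| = 10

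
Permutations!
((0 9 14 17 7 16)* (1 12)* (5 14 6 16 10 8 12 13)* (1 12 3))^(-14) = (0 6)(1 17 3 14 8 5 10 13 7)(9 16)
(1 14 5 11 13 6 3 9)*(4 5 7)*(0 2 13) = (0 2 13 6 3 9 1 14 7 4 5 11) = [2, 14, 13, 9, 5, 11, 3, 4, 8, 1, 10, 0, 12, 6, 7]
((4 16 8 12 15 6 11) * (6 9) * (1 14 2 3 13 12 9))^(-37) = (1 12 3 14 15 13 2)(4 11 6 9 8 16)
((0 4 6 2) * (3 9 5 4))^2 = ((0 3 9 5 4 6 2))^2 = (0 9 4 2 3 5 6)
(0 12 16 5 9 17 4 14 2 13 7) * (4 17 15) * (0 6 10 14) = [12, 1, 13, 3, 0, 9, 10, 6, 8, 15, 14, 11, 16, 7, 2, 4, 5, 17] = (17)(0 12 16 5 9 15 4)(2 13 7 6 10 14)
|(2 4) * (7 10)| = |(2 4)(7 10)| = 2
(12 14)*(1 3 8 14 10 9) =(1 3 8 14 12 10 9) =[0, 3, 2, 8, 4, 5, 6, 7, 14, 1, 9, 11, 10, 13, 12]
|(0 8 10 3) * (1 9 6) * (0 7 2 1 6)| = |(0 8 10 3 7 2 1 9)| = 8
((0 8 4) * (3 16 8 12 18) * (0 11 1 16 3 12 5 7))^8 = (18)(0 7 5)(1 4 16 11 8)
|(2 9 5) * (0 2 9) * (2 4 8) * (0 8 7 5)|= 10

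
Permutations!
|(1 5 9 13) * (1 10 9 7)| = |(1 5 7)(9 13 10)| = 3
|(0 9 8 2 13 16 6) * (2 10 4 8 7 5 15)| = 9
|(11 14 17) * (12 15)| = 6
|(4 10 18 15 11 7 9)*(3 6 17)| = 21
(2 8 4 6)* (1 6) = (1 6 2 8 4) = [0, 6, 8, 3, 1, 5, 2, 7, 4]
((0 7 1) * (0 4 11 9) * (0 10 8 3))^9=((0 7 1 4 11 9 10 8 3))^9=(11)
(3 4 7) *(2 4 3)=(2 4 7)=[0, 1, 4, 3, 7, 5, 6, 2]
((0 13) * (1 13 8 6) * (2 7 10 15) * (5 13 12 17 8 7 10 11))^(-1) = ((0 7 11 5 13)(1 12 17 8 6)(2 10 15))^(-1) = (0 13 5 11 7)(1 6 8 17 12)(2 15 10)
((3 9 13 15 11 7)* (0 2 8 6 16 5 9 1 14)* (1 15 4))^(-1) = (0 14 1 4 13 9 5 16 6 8 2)(3 7 11 15)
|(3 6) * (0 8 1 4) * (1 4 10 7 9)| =12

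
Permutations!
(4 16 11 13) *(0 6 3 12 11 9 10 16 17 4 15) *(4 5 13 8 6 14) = (0 14 4 17 5 13 15)(3 12 11 8 6)(9 10 16) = [14, 1, 2, 12, 17, 13, 3, 7, 6, 10, 16, 8, 11, 15, 4, 0, 9, 5]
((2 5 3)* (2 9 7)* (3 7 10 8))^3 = (3 8 10 9)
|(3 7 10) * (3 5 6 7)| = 4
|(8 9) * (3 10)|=2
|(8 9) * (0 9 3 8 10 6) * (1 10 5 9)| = 4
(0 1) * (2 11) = (0 1)(2 11) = [1, 0, 11, 3, 4, 5, 6, 7, 8, 9, 10, 2]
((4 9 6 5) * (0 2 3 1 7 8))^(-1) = ((0 2 3 1 7 8)(4 9 6 5))^(-1) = (0 8 7 1 3 2)(4 5 6 9)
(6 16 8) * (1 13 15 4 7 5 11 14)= (1 13 15 4 7 5 11 14)(6 16 8)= [0, 13, 2, 3, 7, 11, 16, 5, 6, 9, 10, 14, 12, 15, 1, 4, 8]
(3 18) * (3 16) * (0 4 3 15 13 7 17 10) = (0 4 3 18 16 15 13 7 17 10) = [4, 1, 2, 18, 3, 5, 6, 17, 8, 9, 0, 11, 12, 7, 14, 13, 15, 10, 16]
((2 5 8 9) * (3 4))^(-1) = ((2 5 8 9)(3 4))^(-1) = (2 9 8 5)(3 4)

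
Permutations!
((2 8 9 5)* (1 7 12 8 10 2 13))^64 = (1 7 12 8 9 5 13)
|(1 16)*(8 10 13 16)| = |(1 8 10 13 16)| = 5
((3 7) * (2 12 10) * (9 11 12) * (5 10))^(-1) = ((2 9 11 12 5 10)(3 7))^(-1) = (2 10 5 12 11 9)(3 7)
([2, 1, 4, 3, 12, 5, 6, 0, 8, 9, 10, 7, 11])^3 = [12, 1, 11, 3, 7, 5, 6, 4, 8, 9, 10, 2, 0]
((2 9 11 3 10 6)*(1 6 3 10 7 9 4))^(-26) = ((1 6 2 4)(3 7 9 11 10))^(-26) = (1 2)(3 10 11 9 7)(4 6)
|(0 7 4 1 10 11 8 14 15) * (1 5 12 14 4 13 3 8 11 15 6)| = |(0 7 13 3 8 4 5 12 14 6 1 10 15)| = 13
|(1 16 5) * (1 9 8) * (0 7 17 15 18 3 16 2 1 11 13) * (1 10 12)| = |(0 7 17 15 18 3 16 5 9 8 11 13)(1 2 10 12)| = 12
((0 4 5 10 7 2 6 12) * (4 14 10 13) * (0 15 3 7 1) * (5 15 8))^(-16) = (2 5 3 12 4)(6 13 7 8 15) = ((0 14 10 1)(2 6 12 8 5 13 4 15 3 7))^(-16)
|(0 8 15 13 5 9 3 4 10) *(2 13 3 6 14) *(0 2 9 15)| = |(0 8)(2 13 5 15 3 4 10)(6 14 9)| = 42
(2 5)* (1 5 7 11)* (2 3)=(1 5 3 2 7 11)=[0, 5, 7, 2, 4, 3, 6, 11, 8, 9, 10, 1]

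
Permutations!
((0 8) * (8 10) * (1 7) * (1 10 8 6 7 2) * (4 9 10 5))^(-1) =((0 8)(1 2)(4 9 10 6 7 5))^(-1) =(0 8)(1 2)(4 5 7 6 10 9)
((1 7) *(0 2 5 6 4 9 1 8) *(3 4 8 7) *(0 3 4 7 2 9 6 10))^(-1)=(0 10 5 2 7 3 8 6 4 1 9)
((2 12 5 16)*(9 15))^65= (2 12 5 16)(9 15)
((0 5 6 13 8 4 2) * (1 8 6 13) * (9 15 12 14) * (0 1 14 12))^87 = ((0 5 13 6 14 9 15)(1 8 4 2))^87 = (0 6 15 13 9 5 14)(1 2 4 8)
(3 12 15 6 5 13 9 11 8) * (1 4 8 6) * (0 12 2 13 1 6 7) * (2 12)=(0 2 13 9 11 7)(1 4 8 3 12 15 6 5)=[2, 4, 13, 12, 8, 1, 5, 0, 3, 11, 10, 7, 15, 9, 14, 6]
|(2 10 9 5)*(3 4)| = |(2 10 9 5)(3 4)| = 4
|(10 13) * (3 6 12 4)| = 4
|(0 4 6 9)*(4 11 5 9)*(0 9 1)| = 4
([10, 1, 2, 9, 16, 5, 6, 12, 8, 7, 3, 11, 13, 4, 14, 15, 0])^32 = (0 12 10 13 3 4 9 16 7)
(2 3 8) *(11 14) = (2 3 8)(11 14) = [0, 1, 3, 8, 4, 5, 6, 7, 2, 9, 10, 14, 12, 13, 11]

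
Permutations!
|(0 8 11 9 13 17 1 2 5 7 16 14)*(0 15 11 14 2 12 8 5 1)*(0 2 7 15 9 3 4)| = |(0 5 15 11 3 4)(1 12 8 14 9 13 17 2)(7 16)| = 24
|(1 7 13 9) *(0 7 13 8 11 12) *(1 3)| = 20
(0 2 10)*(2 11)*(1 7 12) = [11, 7, 10, 3, 4, 5, 6, 12, 8, 9, 0, 2, 1] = (0 11 2 10)(1 7 12)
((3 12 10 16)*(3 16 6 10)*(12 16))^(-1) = (3 12 16)(6 10)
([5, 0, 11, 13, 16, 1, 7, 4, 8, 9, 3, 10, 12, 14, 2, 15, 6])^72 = (16)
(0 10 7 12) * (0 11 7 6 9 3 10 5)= (0 5)(3 10 6 9)(7 12 11)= [5, 1, 2, 10, 4, 0, 9, 12, 8, 3, 6, 7, 11]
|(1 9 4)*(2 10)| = 6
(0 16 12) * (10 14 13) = [16, 1, 2, 3, 4, 5, 6, 7, 8, 9, 14, 11, 0, 10, 13, 15, 12] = (0 16 12)(10 14 13)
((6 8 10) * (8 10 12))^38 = (12)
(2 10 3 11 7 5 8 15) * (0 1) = (0 1)(2 10 3 11 7 5 8 15) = [1, 0, 10, 11, 4, 8, 6, 5, 15, 9, 3, 7, 12, 13, 14, 2]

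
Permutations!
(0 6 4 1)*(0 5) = (0 6 4 1 5) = [6, 5, 2, 3, 1, 0, 4]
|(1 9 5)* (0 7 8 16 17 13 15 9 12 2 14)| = |(0 7 8 16 17 13 15 9 5 1 12 2 14)| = 13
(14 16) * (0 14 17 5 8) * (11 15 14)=(0 11 15 14 16 17 5 8)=[11, 1, 2, 3, 4, 8, 6, 7, 0, 9, 10, 15, 12, 13, 16, 14, 17, 5]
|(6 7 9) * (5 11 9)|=|(5 11 9 6 7)|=5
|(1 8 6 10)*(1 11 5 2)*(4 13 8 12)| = |(1 12 4 13 8 6 10 11 5 2)| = 10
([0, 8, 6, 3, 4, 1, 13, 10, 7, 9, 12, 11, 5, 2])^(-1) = (1 5 12 10 7 8)(2 13 6)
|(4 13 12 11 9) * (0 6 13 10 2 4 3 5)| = |(0 6 13 12 11 9 3 5)(2 4 10)| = 24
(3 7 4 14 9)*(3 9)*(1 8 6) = (1 8 6)(3 7 4 14) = [0, 8, 2, 7, 14, 5, 1, 4, 6, 9, 10, 11, 12, 13, 3]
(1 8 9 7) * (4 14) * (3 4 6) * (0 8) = [8, 0, 2, 4, 14, 5, 3, 1, 9, 7, 10, 11, 12, 13, 6] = (0 8 9 7 1)(3 4 14 6)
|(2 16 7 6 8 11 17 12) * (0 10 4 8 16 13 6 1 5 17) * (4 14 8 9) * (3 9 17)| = |(0 10 14 8 11)(1 5 3 9 4 17 12 2 13 6 16 7)| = 60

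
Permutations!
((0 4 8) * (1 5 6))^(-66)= ((0 4 8)(1 5 6))^(-66)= (8)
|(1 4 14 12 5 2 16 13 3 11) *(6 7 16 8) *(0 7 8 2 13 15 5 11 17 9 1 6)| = |(0 7 16 15 5 13 3 17 9 1 4 14 12 11 6 8)| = 16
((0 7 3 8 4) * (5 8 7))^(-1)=(0 4 8 5)(3 7)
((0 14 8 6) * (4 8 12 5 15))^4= (0 15)(4 14)(5 6)(8 12)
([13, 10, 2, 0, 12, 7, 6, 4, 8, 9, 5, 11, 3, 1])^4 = [5, 4, 2, 10, 13, 3, 6, 0, 8, 9, 12, 11, 1, 7]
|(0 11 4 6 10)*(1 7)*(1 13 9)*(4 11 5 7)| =9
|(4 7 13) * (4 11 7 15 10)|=3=|(4 15 10)(7 13 11)|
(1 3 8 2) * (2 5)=(1 3 8 5 2)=[0, 3, 1, 8, 4, 2, 6, 7, 5]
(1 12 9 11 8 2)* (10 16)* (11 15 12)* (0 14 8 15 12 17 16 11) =[14, 0, 1, 3, 4, 5, 6, 7, 2, 12, 11, 15, 9, 13, 8, 17, 10, 16] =(0 14 8 2 1)(9 12)(10 11 15 17 16)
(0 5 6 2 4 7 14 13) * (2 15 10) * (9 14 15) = (0 5 6 9 14 13)(2 4 7 15 10) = [5, 1, 4, 3, 7, 6, 9, 15, 8, 14, 2, 11, 12, 0, 13, 10]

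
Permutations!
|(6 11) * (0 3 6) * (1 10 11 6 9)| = 6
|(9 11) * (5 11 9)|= |(5 11)|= 2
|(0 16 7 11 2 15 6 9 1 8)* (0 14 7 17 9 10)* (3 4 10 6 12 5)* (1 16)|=39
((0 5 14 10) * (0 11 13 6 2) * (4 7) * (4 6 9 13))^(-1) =((0 5 14 10 11 4 7 6 2)(9 13))^(-1) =(0 2 6 7 4 11 10 14 5)(9 13)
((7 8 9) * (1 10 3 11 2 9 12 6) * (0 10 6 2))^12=(2 7 12 9 8)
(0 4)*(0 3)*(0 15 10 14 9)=(0 4 3 15 10 14 9)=[4, 1, 2, 15, 3, 5, 6, 7, 8, 0, 14, 11, 12, 13, 9, 10]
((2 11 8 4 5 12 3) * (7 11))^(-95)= (2 7 11 8 4 5 12 3)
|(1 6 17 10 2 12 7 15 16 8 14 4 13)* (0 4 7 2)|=70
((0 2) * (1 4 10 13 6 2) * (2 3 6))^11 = (0 2 13 10 4 1)(3 6)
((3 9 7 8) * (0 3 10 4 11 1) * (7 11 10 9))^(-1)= (0 1 11 9 8 7 3)(4 10)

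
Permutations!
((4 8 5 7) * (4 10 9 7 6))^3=((4 8 5 6)(7 10 9))^3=(10)(4 6 5 8)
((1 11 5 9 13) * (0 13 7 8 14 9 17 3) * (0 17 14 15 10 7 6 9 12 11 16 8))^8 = ((0 13 1 16 8 15 10 7)(3 17)(5 14 12 11)(6 9))^8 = (17)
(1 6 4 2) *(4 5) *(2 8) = (1 6 5 4 8 2) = [0, 6, 1, 3, 8, 4, 5, 7, 2]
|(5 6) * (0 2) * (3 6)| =6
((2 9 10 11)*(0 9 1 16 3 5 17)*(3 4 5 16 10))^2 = (0 3 4 17 9 16 5)(1 11)(2 10)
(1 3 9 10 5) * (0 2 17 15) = (0 2 17 15)(1 3 9 10 5) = [2, 3, 17, 9, 4, 1, 6, 7, 8, 10, 5, 11, 12, 13, 14, 0, 16, 15]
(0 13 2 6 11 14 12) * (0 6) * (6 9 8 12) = [13, 1, 0, 3, 4, 5, 11, 7, 12, 8, 10, 14, 9, 2, 6] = (0 13 2)(6 11 14)(8 12 9)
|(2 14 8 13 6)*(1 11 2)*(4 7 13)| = 9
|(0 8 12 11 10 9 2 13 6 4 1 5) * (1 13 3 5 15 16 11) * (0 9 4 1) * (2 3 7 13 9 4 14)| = 60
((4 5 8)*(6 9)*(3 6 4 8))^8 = ((3 6 9 4 5))^8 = (3 4 6 5 9)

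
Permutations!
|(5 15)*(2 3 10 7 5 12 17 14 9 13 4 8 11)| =14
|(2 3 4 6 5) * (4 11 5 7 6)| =4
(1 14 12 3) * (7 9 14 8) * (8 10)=(1 10 8 7 9 14 12 3)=[0, 10, 2, 1, 4, 5, 6, 9, 7, 14, 8, 11, 3, 13, 12]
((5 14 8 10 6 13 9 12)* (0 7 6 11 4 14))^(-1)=(0 5 12 9 13 6 7)(4 11 10 8 14)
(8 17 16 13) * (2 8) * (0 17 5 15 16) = (0 17)(2 8 5 15 16 13) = [17, 1, 8, 3, 4, 15, 6, 7, 5, 9, 10, 11, 12, 2, 14, 16, 13, 0]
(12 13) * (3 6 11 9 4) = [0, 1, 2, 6, 3, 5, 11, 7, 8, 4, 10, 9, 13, 12] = (3 6 11 9 4)(12 13)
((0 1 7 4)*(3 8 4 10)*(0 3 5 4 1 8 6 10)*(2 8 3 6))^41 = ((0 3 2 8 1 7)(4 6 10 5))^41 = (0 7 1 8 2 3)(4 6 10 5)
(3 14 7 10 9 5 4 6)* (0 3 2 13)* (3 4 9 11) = [4, 1, 13, 14, 6, 9, 2, 10, 8, 5, 11, 3, 12, 0, 7] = (0 4 6 2 13)(3 14 7 10 11)(5 9)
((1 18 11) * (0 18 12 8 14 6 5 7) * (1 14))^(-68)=(0 11 6 7 18 14 5)(1 12 8)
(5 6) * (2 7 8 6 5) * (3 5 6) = (2 7 8 3 5 6) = [0, 1, 7, 5, 4, 6, 2, 8, 3]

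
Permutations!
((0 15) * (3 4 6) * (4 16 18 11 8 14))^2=(3 18 8 4)(6 16 11 14)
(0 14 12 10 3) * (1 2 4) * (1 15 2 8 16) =(0 14 12 10 3)(1 8 16)(2 4 15) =[14, 8, 4, 0, 15, 5, 6, 7, 16, 9, 3, 11, 10, 13, 12, 2, 1]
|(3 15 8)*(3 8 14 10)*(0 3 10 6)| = 5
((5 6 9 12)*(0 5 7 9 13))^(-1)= ((0 5 6 13)(7 9 12))^(-1)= (0 13 6 5)(7 12 9)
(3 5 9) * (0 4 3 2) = [4, 1, 0, 5, 3, 9, 6, 7, 8, 2] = (0 4 3 5 9 2)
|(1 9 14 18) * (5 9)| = |(1 5 9 14 18)| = 5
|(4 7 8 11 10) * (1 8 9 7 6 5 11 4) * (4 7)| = |(1 8 7 9 4 6 5 11 10)| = 9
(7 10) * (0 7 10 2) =(10)(0 7 2) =[7, 1, 0, 3, 4, 5, 6, 2, 8, 9, 10]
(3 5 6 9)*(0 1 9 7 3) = (0 1 9)(3 5 6 7) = [1, 9, 2, 5, 4, 6, 7, 3, 8, 0]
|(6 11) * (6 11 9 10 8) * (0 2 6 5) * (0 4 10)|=4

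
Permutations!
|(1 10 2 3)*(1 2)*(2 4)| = |(1 10)(2 3 4)| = 6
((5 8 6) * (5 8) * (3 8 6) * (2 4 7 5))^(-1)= (2 5 7 4)(3 8)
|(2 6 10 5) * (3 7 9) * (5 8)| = |(2 6 10 8 5)(3 7 9)| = 15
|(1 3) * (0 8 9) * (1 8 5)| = 6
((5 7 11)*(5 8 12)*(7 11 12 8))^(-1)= (5 12 7 11)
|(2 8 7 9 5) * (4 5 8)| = 3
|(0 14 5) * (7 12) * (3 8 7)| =|(0 14 5)(3 8 7 12)| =12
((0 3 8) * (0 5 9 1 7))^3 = ((0 3 8 5 9 1 7))^3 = (0 5 7 8 1 3 9)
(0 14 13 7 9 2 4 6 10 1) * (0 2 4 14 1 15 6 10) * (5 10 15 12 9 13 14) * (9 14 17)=(0 1 2 5 10 12 14 17 9 4 15 6)(7 13)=[1, 2, 5, 3, 15, 10, 0, 13, 8, 4, 12, 11, 14, 7, 17, 6, 16, 9]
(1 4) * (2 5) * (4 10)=(1 10 4)(2 5)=[0, 10, 5, 3, 1, 2, 6, 7, 8, 9, 4]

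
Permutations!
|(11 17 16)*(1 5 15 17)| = |(1 5 15 17 16 11)| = 6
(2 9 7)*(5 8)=[0, 1, 9, 3, 4, 8, 6, 2, 5, 7]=(2 9 7)(5 8)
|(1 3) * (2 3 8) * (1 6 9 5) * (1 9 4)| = |(1 8 2 3 6 4)(5 9)| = 6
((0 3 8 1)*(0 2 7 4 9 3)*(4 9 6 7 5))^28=((1 2 5 4 6 7 9 3 8))^28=(1 2 5 4 6 7 9 3 8)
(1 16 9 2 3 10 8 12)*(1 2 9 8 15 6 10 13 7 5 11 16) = (2 3 13 7 5 11 16 8 12)(6 10 15) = [0, 1, 3, 13, 4, 11, 10, 5, 12, 9, 15, 16, 2, 7, 14, 6, 8]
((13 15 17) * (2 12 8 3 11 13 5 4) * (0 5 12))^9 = (0 5 4 2)(3 13 17 8 11 15 12)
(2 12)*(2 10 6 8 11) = (2 12 10 6 8 11) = [0, 1, 12, 3, 4, 5, 8, 7, 11, 9, 6, 2, 10]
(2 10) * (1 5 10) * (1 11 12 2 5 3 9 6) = (1 3 9 6)(2 11 12)(5 10) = [0, 3, 11, 9, 4, 10, 1, 7, 8, 6, 5, 12, 2]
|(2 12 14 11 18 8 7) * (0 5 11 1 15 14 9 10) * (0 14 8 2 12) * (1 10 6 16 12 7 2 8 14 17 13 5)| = 12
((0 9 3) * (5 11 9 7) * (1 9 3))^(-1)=(0 3 11 5 7)(1 9)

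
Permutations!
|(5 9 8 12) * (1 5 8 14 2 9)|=6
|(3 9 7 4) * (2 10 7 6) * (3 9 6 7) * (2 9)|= 7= |(2 10 3 6 9 7 4)|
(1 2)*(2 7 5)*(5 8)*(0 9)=(0 9)(1 7 8 5 2)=[9, 7, 1, 3, 4, 2, 6, 8, 5, 0]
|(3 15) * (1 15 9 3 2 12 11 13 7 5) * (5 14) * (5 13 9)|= |(1 15 2 12 11 9 3 5)(7 14 13)|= 24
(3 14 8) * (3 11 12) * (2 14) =(2 14 8 11 12 3) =[0, 1, 14, 2, 4, 5, 6, 7, 11, 9, 10, 12, 3, 13, 8]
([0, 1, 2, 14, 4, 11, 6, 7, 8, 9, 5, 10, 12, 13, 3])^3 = (3 14)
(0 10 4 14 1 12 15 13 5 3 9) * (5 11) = (0 10 4 14 1 12 15 13 11 5 3 9) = [10, 12, 2, 9, 14, 3, 6, 7, 8, 0, 4, 5, 15, 11, 1, 13]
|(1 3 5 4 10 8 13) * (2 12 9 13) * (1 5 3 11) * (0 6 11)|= |(0 6 11 1)(2 12 9 13 5 4 10 8)|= 8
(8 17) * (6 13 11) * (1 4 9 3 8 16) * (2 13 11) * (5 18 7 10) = (1 4 9 3 8 17 16)(2 13)(5 18 7 10)(6 11) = [0, 4, 13, 8, 9, 18, 11, 10, 17, 3, 5, 6, 12, 2, 14, 15, 1, 16, 7]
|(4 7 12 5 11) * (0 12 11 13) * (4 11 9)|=12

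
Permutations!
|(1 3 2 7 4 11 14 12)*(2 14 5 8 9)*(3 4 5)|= |(1 4 11 3 14 12)(2 7 5 8 9)|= 30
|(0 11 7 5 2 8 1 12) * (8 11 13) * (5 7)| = 15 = |(0 13 8 1 12)(2 11 5)|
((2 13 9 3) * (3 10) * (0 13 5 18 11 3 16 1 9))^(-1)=((0 13)(1 9 10 16)(2 5 18 11 3))^(-1)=(0 13)(1 16 10 9)(2 3 11 18 5)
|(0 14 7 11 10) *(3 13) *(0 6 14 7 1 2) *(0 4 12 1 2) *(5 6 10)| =|(0 7 11 5 6 14 2 4 12 1)(3 13)| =10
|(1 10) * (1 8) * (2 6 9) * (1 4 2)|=7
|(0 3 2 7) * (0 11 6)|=6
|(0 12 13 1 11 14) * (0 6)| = 7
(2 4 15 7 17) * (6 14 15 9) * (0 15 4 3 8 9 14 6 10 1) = (0 15 7 17 2 3 8 9 10 1)(4 14) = [15, 0, 3, 8, 14, 5, 6, 17, 9, 10, 1, 11, 12, 13, 4, 7, 16, 2]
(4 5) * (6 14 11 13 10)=[0, 1, 2, 3, 5, 4, 14, 7, 8, 9, 6, 13, 12, 10, 11]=(4 5)(6 14 11 13 10)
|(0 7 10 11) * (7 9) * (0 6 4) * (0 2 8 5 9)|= |(2 8 5 9 7 10 11 6 4)|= 9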